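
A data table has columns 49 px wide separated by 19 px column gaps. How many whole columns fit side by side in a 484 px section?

7 columns: 7·49 + 6·19 = 457 px ≤ 484.
8 columns: 525 px > 484. So 7.

7 columns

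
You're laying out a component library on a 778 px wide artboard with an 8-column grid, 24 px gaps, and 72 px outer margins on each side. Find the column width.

58.25 px

Content width = 778 − 2·72 = 634 px.
634 − 7·24 = 466; ÷8 gives c = 58.25 px.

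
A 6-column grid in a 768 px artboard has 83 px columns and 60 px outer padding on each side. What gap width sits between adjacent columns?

Take off 120 px of margins, leaving 648 px.
6·83 + 5g = 648 → 5g = 150 → g = 30 px.

30 px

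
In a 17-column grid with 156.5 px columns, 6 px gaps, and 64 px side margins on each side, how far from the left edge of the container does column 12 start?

Each column+gutter stride is 162.5 px; 11 of them past the 64 px margin is 64 + 1787.5 = 1851.5 px.

1851.5 px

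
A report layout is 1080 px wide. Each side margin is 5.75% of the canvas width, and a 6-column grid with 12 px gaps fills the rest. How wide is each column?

Each margin = 5.75% of 1080 = 62.1 px; content = 1080 − 2·62.1 = 955.8 px.
Subtracting 5 gaps of 12 leaves 895.8 for 6 columns, so c = 149.3 px.

149.3 px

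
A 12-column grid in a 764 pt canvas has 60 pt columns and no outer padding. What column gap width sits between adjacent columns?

4 pt

12·60 + 11g = 764 → 11g = 44 → g = 4 pt.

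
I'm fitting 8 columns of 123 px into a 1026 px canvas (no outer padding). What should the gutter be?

8 columns take 8·123 = 984 px; remaining 42 splits into 7 gutters.
g = 42 / 7 = 6 px.

6 px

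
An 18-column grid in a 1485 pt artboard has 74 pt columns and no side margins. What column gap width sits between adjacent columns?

9 pt

18 columns take 18·74 = 1332 pt; remaining 153 splits into 17 column gaps.
g = 153 / 17 = 9 pt.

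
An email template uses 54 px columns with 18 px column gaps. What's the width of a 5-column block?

342 px

5 columns plus 4 column gaps: 270 + 72 = 342 px.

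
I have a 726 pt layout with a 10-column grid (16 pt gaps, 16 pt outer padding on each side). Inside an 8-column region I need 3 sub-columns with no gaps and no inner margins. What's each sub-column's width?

184 pt

Inside the margins: 726 − 32 = 694 pt.
Subtracting 9 gaps of 16 leaves 550 for 10 columns, so c = 55 pt.
8 columns plus 7 gaps: 440 + 112 = 552 pt.
552 / 3 = 184 pt per column.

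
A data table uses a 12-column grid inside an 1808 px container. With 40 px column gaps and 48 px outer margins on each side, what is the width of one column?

Content width = 1808 − 2·48 = 1712 px.
12c + 11·40 = 1712 → 12c = 1272 → c = 106 px.

106 px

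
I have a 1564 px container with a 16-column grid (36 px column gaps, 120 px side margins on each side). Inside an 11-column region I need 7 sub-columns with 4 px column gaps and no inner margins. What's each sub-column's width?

125 px

Take off 240 px of margins, leaving 1324 px.
Subtracting 15 column gaps of 36 leaves 784 for 16 columns, so c = 49 px.
11 columns plus 10 column gaps: 539 + 360 = 899 px.
7d + 6·4 = 899 → 7d = 875 → d = 125 px.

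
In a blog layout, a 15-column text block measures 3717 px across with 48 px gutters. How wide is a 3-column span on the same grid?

705 px

15c + 14·48 = 3717 → 15c = 3045 → c = 203 px.
3-column span = 3·203 + 2·48 = 705 px.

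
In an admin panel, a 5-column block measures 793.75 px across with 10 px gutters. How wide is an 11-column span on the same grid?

1758.25 px

5c + 4·10 = 793.75 → 5c = 753.75 → c = 150.75 px.
11-column span = 11·150.75 + 10·10 = 1758.25 px.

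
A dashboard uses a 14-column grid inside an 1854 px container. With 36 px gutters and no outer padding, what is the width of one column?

99 px

14c + 13·36 = 1854 → 14c = 1386 → c = 99 px.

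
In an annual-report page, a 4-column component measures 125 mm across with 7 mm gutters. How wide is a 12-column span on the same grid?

125 − 3·7 = 104; ÷4 gives c = 26 mm.
12-column span = 12·26 + 11·7 = 389 mm.

389 mm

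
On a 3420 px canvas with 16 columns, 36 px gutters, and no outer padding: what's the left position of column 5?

16 columns + 15 gutters: 16c + 15·36 = 3420.
16c = 3420 − 540 = 2880, so c = 180 px.
Before column 5: 4 columns + 4 gutters.
Offset = 4·(180 + 36) = 4·216 = 864 px.

864 px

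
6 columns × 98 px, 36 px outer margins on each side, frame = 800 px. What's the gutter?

Inside the margins: 800 − 72 = 728 px.
Columns use 588 px, leaving 140 px across 5 gutters = 28 px each.

28 px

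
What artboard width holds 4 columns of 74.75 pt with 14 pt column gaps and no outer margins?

Artboard = 4·74.75 + 3·14 = 299 + 42 = 341 pt.

341 pt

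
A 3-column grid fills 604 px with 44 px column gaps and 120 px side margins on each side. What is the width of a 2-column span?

Inside the margins: 604 − 240 = 364 px.
3 columns + 2 column gaps: 3c + 2·44 = 364.
3c = 364 − 88 = 276, so c = 92 px.
2 columns plus 1 column gap: 184 + 44 = 228 px.

228 px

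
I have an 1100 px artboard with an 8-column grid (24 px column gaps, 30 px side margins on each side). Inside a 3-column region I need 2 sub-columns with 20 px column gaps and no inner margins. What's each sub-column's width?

Inside the margins: 1100 − 60 = 1040 px.
8 columns + 7 column gaps: 8c + 7·24 = 1040.
8c = 1040 − 168 = 872, so c = 109 px.
Span of 3: 3·109 + 2·24 = 327 + 48 = 375 px.
2 columns + 1 column gap: 2d + 1·20 = 375.
2d = 375 − 20 = 355, so d = 177.5 px.

177.5 px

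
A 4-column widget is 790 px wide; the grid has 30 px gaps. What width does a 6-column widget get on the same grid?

1200 px

4c + 3·30 = 790 → 4c = 700 → c = 175 px.
Span of 6: 6·175 + 5·30 = 1050 + 150 = 1200 px.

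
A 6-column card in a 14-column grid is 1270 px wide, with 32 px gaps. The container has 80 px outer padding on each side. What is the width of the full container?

3166 px

6c + 5·32 = 1270 → 6c = 1110 → c = 185 px.
Total width: 2·80 + 14·185 + 13·32 = 3166 px.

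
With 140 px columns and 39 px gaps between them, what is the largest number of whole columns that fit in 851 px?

4 columns

k columns need k·140 + (k−1)·39 = k·179 − 39.
k·179 − 39 ≤ 851 → k ≤ 890 / 179 ≈ 4.97, so k = 4.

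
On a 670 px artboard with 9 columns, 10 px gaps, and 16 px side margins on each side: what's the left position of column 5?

304 px

Content = 670 − 2·16 = 638 px.
638 − 8·10 = 558; ÷9 gives c = 62 px.
Before column 5: the margin + 4 columns + 4 gaps.
Offset = 16 + 4·(62 + 10) = 16 + 288 = 304 px.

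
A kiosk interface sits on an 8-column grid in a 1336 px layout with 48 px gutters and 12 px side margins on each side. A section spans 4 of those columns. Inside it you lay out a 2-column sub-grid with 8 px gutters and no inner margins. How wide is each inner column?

Subtract both margins: 1336 − 2·12 = 1312 px.
1312 − 7·48 = 976; ÷8 gives c = 122 px.
4 columns plus 3 gutters: 488 + 144 = 632 px.
Subtracting 1 gutter of 8 leaves 624 for 2 columns, so d = 312 px.

312 px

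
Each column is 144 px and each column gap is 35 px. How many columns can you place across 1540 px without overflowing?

Each extra column adds 144 + 35 = 179 px.
(1540 + 35) / 179 = 8.80, so 8 columns fit.

8 columns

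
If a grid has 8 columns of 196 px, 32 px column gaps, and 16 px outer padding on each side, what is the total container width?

Total width: 2·16 + 8·196 + 7·32 = 1824 px.

1824 px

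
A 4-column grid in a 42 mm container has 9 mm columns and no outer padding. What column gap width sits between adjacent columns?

4·9 + 3g = 42 → 3g = 6 → g = 2 mm.

2 mm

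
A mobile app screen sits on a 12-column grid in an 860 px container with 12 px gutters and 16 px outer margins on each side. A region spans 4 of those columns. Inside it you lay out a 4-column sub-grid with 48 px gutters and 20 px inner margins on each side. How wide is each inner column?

Inside the margins: 860 − 32 = 828 px.
12 columns + 11 gutters: 12c + 11·12 = 828.
12c = 828 − 132 = 696, so c = 58 px.
Span of 4: 4·58 + 3·12 = 232 + 36 = 268 px.
Inner content = 268 − 2·20 = 228 px.
228 − 3·48 = 84; ÷4 gives d = 21 px.

21 px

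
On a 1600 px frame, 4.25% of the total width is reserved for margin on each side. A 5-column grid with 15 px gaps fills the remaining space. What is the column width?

280.8 px

1600 × (1 − 2·4.25%) = 1600 × 91.5% = 1464 px for the columns.
5 columns + 4 gaps: 5c + 4·15 = 1464.
5c = 1464 − 60 = 1404, so c = 280.8 px.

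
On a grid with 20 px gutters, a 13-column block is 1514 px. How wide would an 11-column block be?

1278 px

1514 − 12·20 = 1274; ÷13 gives c = 98 px.
11-column span = 11·98 + 10·20 = 1278 px.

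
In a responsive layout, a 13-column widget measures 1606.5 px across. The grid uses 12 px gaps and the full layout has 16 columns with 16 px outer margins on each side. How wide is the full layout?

Subtracting 12 gaps of 12 leaves 1462.5 for 13 columns, so c = 112.5 px.
Adding margins, columns and gutters: 32 + 1800 + 180 = 2012 px.

2012 px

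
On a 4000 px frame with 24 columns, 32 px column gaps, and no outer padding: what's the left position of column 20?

Subtracting 23 column gaps of 32 leaves 3264 for 24 columns, so c = 136 px.
Each column+gutter stride is 168 px; with no margin, 19 of them is 3192 px.

3192 px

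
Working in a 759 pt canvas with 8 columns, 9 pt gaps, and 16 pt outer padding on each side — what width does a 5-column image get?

Inside the margins: 759 − 32 = 727 pt.
Subtracting 7 gaps of 9 leaves 664 for 8 columns, so c = 83 pt.
Span of 5: 5·83 + 4·9 = 415 + 36 = 451 pt.

451 pt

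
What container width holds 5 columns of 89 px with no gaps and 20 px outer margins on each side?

Container = 2·20 + 5·89 = 40 + 445 = 485 px.

485 px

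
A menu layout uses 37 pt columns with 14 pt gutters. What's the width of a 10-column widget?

10-column span = 10·37 + 9·14 = 496 pt.

496 pt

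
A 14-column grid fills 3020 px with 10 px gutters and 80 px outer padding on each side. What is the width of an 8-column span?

1630 px

Inside the margins: 3020 − 160 = 2860 px.
2860 − 13·10 = 2730; ÷14 gives c = 195 px.
Span of 8: 8·195 + 7·10 = 1560 + 70 = 1630 px.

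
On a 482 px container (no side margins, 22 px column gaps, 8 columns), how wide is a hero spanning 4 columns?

230 px

482 − 7·22 = 328; ÷8 gives c = 41 px.
Span of 4: 4·41 + 3·22 = 164 + 66 = 230 px.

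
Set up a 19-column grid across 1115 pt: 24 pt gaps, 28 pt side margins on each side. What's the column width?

Take off 56 pt of margins, leaving 1059 pt.
19 columns + 18 gaps: 19c + 18·24 = 1059.
19c = 1059 − 432 = 627, so c = 33 pt.

33 pt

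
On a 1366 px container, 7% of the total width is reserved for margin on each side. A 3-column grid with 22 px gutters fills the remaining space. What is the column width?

376.92 px

1366 × (1 − 2·7%) = 1366 × 86% = 1174.76 px for the columns.
3c + 2·22 = 1174.76 → 3c = 1130.76 → c = 376.92 px.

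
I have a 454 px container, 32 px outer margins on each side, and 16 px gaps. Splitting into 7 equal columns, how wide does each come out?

42 px

Take off 64 px of margins, leaving 390 px.
7c + 6·16 = 390 → 7c = 294 → c = 42 px.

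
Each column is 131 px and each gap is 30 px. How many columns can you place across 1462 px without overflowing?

9 columns

Each extra column adds 131 + 30 = 161 px.
(1462 + 30) / 161 = 9.27, so 9 columns fit.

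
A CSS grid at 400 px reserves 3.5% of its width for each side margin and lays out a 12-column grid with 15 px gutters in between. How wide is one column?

Each margin = 3.5% of 400 = 14 px; content = 400 − 2·14 = 372 px.
372 − 11·15 = 207; ÷12 gives c = 17.25 px.

17.25 px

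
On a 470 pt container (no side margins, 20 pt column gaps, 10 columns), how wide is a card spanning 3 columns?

127 pt

10c + 9·20 = 470 → 10c = 290 → c = 29 pt.
3-column span = 3·29 + 2·20 = 127 pt.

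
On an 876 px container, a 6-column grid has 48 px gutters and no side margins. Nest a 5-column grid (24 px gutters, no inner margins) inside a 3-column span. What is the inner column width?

63.6 px

876 − 5·48 = 636; ÷6 gives c = 106 px.
Span of 3: 3·106 + 2·48 = 318 + 96 = 414 px.
Subtracting 4 gutters of 24 leaves 318 for 5 columns, so d = 63.6 px.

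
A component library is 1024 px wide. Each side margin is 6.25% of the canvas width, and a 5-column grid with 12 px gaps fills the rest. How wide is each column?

169.6 px

1024 × (1 − 2·6.25%) = 1024 × 87.5% = 896 px for the columns.
896 − 4·12 = 848; ÷5 gives c = 169.6 px.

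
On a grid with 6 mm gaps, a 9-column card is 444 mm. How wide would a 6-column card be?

Subtracting 8 gaps of 6 leaves 396 for 9 columns, so c = 44 mm.
6-column span = 6·44 + 5·6 = 294 mm.

294 mm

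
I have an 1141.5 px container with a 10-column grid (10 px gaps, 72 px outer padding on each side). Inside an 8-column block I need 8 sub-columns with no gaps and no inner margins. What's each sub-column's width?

Take off 144 px of margins, leaving 997.5 px.
10 columns + 9 gaps: 10c + 9·10 = 997.5.
10c = 997.5 − 90 = 907.5, so c = 90.75 px.
8-column span = 8·90.75 + 7·10 = 796 px.
8d = 796 → d = 99.5 px.

99.5 px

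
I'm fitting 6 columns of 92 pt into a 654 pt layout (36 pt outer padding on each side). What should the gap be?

Subtract both margins: 654 − 2·36 = 582 pt.
6 columns take 6·92 = 552 pt; remaining 30 splits into 5 gaps.
g = 30 / 5 = 6 pt.

6 pt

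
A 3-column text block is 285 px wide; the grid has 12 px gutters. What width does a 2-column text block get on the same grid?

3c + 2·12 = 285 → 3c = 261 → c = 87 px.
Span of 2: 2·87 + 1·12 = 174 + 12 = 186 px.

186 px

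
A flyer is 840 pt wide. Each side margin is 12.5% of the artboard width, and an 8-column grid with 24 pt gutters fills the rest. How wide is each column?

57.75 pt

Margins: 12.5% × 840 = 105 pt each, so content = 840 − 210 = 630 pt.
630 − 7·24 = 462; ÷8 gives c = 57.75 pt.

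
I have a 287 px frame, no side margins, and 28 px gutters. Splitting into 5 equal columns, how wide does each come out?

Subtracting 4 gutters of 28 leaves 175 for 5 columns, so c = 35 px.

35 px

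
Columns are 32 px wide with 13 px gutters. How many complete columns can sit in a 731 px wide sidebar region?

16 columns

16 columns: 16·32 + 15·13 = 707 px ≤ 731.
17 columns: 752 px > 731. So 16.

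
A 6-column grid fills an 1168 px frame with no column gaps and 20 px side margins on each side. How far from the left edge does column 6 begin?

960 px

Subtract both margins: 1168 − 2·20 = 1128 px.
1128 / 6 = 188 px per column.
Before column 6: the margin + 5 columns + 5 column gaps.
Offset = 20 + 5·(188 + 0) = 20 + 940 = 960 px.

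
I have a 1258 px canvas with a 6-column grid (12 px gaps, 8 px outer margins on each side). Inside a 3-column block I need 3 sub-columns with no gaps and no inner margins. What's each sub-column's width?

205 px

Take off 16 px of margins, leaving 1242 px.
6c + 5·12 = 1242 → 6c = 1182 → c = 197 px.
Span of 3: 3·197 + 2·12 = 591 + 24 = 615 px.
3d = 615 → d = 205 px.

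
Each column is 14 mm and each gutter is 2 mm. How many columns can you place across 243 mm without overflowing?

15 columns

15 columns: 15·14 + 14·2 = 238 mm ≤ 243.
16 columns: 254 mm > 243. So 15.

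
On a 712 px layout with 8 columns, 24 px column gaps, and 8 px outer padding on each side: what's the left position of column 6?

458 px

Content = 712 − 2·8 = 696 px.
8c + 7·24 = 696 → 8c = 528 → c = 66 px.
Each column+gutter stride is 90 px; 5 of them past the 8 px margin is 8 + 450 = 458 px.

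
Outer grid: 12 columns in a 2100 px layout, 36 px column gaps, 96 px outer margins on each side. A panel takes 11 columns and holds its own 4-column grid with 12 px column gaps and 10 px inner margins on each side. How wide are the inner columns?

422.5 px

Inside the margins: 2100 − 192 = 1908 px.
12c + 11·36 = 1908 → 12c = 1512 → c = 126 px.
Span of 11: 11·126 + 10·36 = 1386 + 360 = 1746 px.
Inner content = 1746 − 2·10 = 1726 px.
4d + 3·12 = 1726 → 4d = 1690 → d = 422.5 px.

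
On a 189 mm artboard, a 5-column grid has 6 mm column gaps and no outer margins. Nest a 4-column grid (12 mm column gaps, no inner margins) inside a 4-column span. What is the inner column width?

28.5 mm

5c + 4·6 = 189 → 5c = 165 → c = 33 mm.
4-column span = 4·33 + 3·6 = 150 mm.
150 − 3·12 = 114; ÷4 gives d = 28.5 mm.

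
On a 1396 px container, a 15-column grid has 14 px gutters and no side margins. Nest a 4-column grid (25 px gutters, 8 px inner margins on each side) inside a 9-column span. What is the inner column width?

185.25 px

15c + 14·14 = 1396 → 15c = 1200 → c = 80 px.
Span of 9: 9·80 + 8·14 = 720 + 112 = 832 px.
Inner content = 832 − 2·8 = 816 px.
4d + 3·25 = 816 → 4d = 741 → d = 185.25 px.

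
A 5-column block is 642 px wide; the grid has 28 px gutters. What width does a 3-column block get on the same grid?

374 px

Subtracting 4 gutters of 28 leaves 530 for 5 columns, so c = 106 px.
3 columns plus 2 gutters: 318 + 56 = 374 px.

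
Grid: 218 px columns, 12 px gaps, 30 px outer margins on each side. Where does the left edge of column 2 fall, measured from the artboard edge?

Column 2 starts at margin + 1·(column + gutter) = 30 + 1·230 = 260 px.

260 px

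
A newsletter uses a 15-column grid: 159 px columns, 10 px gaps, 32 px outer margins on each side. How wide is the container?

Total width: 2·32 + 15·159 + 14·10 = 2589 px.

2589 px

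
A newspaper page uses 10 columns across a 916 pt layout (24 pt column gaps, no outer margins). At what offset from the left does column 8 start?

658 pt

916 − 9·24 = 700; ÷10 gives c = 70 pt.
Before column 8: 7 columns + 7 column gaps.
Offset = 7·(70 + 24) = 7·94 = 658 pt.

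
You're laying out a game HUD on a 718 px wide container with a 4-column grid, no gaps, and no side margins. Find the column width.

179.5 px

718 / 4 = 179.5 px per column.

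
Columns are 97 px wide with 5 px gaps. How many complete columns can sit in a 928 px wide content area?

k columns need k·97 + (k−1)·5 = k·102 − 5.
k·102 − 5 ≤ 928 → k ≤ 933 / 102 ≈ 9.15, so k = 9.

9 columns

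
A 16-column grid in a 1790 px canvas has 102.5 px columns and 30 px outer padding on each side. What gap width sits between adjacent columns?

Take off 60 px of margins, leaving 1730 px.
16 columns take 16·102.5 = 1640 px; remaining 90 splits into 15 gaps.
g = 90 / 15 = 6 px.

6 px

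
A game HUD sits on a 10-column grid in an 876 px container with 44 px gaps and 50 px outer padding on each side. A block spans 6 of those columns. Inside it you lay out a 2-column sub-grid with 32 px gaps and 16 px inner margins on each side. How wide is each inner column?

Subtract both margins: 876 − 2·50 = 776 px.
776 − 9·44 = 380; ÷10 gives c = 38 px.
6 columns plus 5 gaps: 228 + 220 = 448 px.
Inner content = 448 − 2·16 = 416 px.
416 − 1·32 = 384; ÷2 gives d = 192 px.

192 px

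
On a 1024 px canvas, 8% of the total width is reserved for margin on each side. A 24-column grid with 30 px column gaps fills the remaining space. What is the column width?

1024 × (1 − 2·8%) = 1024 × 84% = 860.16 px for the columns.
24 columns + 23 column gaps: 24c + 23·30 = 860.16.
24c = 860.16 − 690 = 170.16, so c = 7.09 px.

7.09 px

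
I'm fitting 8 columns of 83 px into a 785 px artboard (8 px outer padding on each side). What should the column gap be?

15 px

Content width = 785 − 2·8 = 769 px.
8 columns take 8·83 = 664 px; remaining 105 splits into 7 column gaps.
g = 105 / 7 = 15 px.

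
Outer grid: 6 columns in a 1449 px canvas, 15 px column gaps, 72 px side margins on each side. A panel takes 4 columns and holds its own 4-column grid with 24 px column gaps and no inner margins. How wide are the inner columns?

Outer content = 1449 − 2·72 = 1305 px.
Subtracting 5 column gaps of 15 leaves 1230 for 6 columns, so c = 205 px.
4 columns plus 3 column gaps: 820 + 45 = 865 px.
4 columns + 3 column gaps: 4d + 3·24 = 865.
4d = 865 − 72 = 793, so d = 198.25 px.

198.25 px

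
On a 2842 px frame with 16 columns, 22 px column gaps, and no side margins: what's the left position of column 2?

179 px

16 columns + 15 column gaps: 16c + 15·22 = 2842.
16c = 2842 − 330 = 2512, so c = 157 px.
Each column+gutter stride is 179 px; with no margin, 1 of them is 179 px.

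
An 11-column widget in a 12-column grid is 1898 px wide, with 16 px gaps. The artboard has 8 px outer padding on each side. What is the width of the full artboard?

1898 − 10·16 = 1738; ÷11 gives c = 158 px.
Adding margins, columns and gutters: 16 + 1896 + 176 = 2088 px.

2088 px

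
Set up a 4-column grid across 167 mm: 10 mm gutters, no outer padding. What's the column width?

34.25 mm

4c + 3·10 = 167 → 4c = 137 → c = 34.25 mm.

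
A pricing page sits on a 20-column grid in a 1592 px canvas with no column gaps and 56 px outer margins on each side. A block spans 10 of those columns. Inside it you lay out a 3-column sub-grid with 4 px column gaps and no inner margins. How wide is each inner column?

244 px

Take off 112 px of margins, leaving 1480 px.
With no column gaps, each column is 1480/20 = 74 px.
10-column span = 10·74 = 740 px.
Subtracting 2 column gaps of 4 leaves 732 for 3 columns, so d = 244 px.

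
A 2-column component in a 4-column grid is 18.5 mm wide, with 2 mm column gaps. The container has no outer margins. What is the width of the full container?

18.5 − 1·2 = 16.5; ÷2 gives c = 8.25 mm.
Total width: 4·8.25 + 3·2 = 39 mm.

39 mm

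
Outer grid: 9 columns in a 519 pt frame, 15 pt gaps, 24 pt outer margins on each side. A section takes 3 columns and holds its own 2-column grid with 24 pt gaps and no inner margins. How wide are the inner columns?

Take off 48 pt of margins, leaving 471 pt.
9c + 8·15 = 471 → 9c = 351 → c = 39 pt.
Span of 3: 3·39 + 2·15 = 117 + 30 = 147 pt.
2d + 1·24 = 147 → 2d = 123 → d = 61.5 pt.

61.5 pt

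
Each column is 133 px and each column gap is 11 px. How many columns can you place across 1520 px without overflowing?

10 columns

10 columns: 10·133 + 9·11 = 1429 px ≤ 1520.
11 columns: 1573 px > 1520. So 10.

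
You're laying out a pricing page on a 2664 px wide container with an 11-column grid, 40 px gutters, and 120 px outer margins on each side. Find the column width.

184 px

Take off 240 px of margins, leaving 2424 px.
2424 − 10·40 = 2024; ÷11 gives c = 184 px.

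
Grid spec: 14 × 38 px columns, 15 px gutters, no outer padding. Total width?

Artboard = 14·38 + 13·15 = 532 + 195 = 727 px.

727 px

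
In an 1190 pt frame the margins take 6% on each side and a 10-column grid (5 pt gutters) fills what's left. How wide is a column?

100.22 pt

1190 × (1 − 2·6%) = 1190 × 88% = 1047.2 pt for the columns.
10 columns + 9 gutters: 10c + 9·5 = 1047.2.
10c = 1047.2 − 45 = 1002.2, so c = 100.22 pt.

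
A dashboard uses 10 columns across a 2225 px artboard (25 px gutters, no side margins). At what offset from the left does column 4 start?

10c + 9·25 = 2225 → 10c = 2000 → c = 200 px.
Each column+gutter stride is 225 px; with no margin, 3 of them is 675 px.

675 px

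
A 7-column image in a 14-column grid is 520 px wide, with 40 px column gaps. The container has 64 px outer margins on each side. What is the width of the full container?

1208 px

Subtracting 6 column gaps of 40 leaves 280 for 7 columns, so c = 40 px.
Container = 2·64 + 14·40 + 13·40 = 128 + 560 + 520 = 1208 px.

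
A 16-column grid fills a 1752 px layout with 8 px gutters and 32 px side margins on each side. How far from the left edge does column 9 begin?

880 px

Take off 64 px of margins, leaving 1688 px.
Subtracting 15 gutters of 8 leaves 1568 for 16 columns, so c = 98 px.
Before column 9: the margin + 8 columns + 8 gutters.
Offset = 32 + 8·(98 + 8) = 32 + 848 = 880 px.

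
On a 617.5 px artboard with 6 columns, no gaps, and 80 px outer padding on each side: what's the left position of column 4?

Subtract both margins: 617.5 − 2·80 = 457.5 px.
With no gaps, each column is 457.5/6 = 76.25 px.
Before column 4: the margin + 3 columns + 3 gaps.
Offset = 80 + 3·(76.25 + 0) = 80 + 228.75 = 308.75 px.

308.75 px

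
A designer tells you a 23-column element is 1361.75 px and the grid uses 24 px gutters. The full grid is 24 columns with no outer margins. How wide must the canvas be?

1422 px

1361.75 − 22·24 = 833.75; ÷23 gives c = 36.25 px.
Canvas = 24·36.25 + 23·24 = 870 + 552 = 1422 px.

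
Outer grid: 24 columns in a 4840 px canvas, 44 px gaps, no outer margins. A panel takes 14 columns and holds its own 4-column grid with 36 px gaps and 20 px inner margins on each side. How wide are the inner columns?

664.25 px

24 columns + 23 gaps: 24c + 23·44 = 4840.
24c = 4840 − 1012 = 3828, so c = 159.5 px.
Span of 14: 14·159.5 + 13·44 = 2233 + 572 = 2805 px.
Inner content = 2805 − 2·20 = 2765 px.
Subtracting 3 gaps of 36 leaves 2657 for 4 columns, so d = 664.25 px.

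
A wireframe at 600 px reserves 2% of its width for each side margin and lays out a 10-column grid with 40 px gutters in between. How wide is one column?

21.6 px

Each margin = 2% of 600 = 12 px; content = 600 − 2·12 = 576 px.
10c + 9·40 = 576 → 10c = 216 → c = 21.6 px.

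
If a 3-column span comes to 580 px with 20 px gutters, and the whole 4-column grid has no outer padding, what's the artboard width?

Subtracting 2 gutters of 20 leaves 540 for 3 columns, so c = 180 px.
Artboard = 4·180 + 3·20 = 720 + 60 = 780 px.

780 px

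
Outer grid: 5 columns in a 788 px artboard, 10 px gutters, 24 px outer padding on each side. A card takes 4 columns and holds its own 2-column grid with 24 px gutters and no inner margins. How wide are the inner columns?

283 px

Outer content = 788 − 2·24 = 740 px.
5 columns + 4 gutters: 5c + 4·10 = 740.
5c = 740 − 40 = 700, so c = 140 px.
4-column span = 4·140 + 3·10 = 590 px.
590 − 1·24 = 566; ÷2 gives d = 283 px.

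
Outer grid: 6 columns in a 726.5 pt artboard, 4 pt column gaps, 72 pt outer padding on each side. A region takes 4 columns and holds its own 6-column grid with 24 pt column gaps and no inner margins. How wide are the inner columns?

44.5 pt

Inside the margins: 726.5 − 144 = 582.5 pt.
6c + 5·4 = 582.5 → 6c = 562.5 → c = 93.75 pt.
4-column span = 4·93.75 + 3·4 = 387 pt.
6d + 5·24 = 387 → 6d = 267 → d = 44.5 pt.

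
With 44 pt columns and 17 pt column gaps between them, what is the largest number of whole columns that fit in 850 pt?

14 columns

14 columns: 14·44 + 13·17 = 837 pt ≤ 850.
15 columns: 898 pt > 850. So 14.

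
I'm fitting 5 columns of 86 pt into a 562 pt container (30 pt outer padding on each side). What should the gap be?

Inside the margins: 562 − 60 = 502 pt.
5 columns take 5·86 = 430 pt; remaining 72 splits into 4 gaps.
g = 72 / 4 = 18 pt.

18 pt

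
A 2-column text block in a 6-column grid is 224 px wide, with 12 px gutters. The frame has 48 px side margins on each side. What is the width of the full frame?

Subtracting 1 gutter of 12 leaves 212 for 2 columns, so c = 106 px.
Adding margins, columns and gutters: 96 + 636 + 60 = 792 px.

792 px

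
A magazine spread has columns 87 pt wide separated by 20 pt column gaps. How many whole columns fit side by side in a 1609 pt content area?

15 columns

15 columns: 15·87 + 14·20 = 1585 pt ≤ 1609.
16 columns: 1692 pt > 1609. So 15.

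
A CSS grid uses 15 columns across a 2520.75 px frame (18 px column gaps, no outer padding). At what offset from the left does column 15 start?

15 columns + 14 column gaps: 15c + 14·18 = 2520.75.
15c = 2520.75 − 252 = 2268.75, so c = 151.25 px.
No margin, so column 15 starts at 14·(column + gutter) = 14·169.25 = 2369.5 px.

2369.5 px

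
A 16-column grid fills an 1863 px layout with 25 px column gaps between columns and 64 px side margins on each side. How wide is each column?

Subtract both margins: 1863 − 2·64 = 1735 px.
16 columns + 15 column gaps: 16c + 15·25 = 1735.
16c = 1735 − 375 = 1360, so c = 85 px.

85 px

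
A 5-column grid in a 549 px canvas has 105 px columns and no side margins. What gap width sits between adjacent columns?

6 px

5·105 + 4g = 549 → 4g = 24 → g = 6 px.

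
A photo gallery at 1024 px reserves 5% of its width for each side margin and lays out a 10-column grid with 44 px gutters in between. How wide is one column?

52.56 px

Each margin = 5% of 1024 = 51.2 px; content = 1024 − 2·51.2 = 921.6 px.
10 columns + 9 gutters: 10c + 9·44 = 921.6.
10c = 921.6 − 396 = 525.6, so c = 52.56 px.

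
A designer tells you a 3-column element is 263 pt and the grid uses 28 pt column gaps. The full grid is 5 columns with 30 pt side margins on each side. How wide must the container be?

517 pt

3 columns + 2 column gaps: 3c + 2·28 = 263.
3c = 263 − 56 = 207, so c = 69 pt.
Total width: 2·30 + 5·69 + 4·28 = 517 pt.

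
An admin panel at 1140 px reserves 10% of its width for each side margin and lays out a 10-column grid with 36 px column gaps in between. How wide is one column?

Each margin = 10% of 1140 = 114 px; content = 1140 − 2·114 = 912 px.
912 − 9·36 = 588; ÷10 gives c = 58.8 px.

58.8 px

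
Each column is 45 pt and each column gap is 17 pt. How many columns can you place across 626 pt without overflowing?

k columns need k·45 + (k−1)·17 = k·62 − 17.
k·62 − 17 ≤ 626 → k ≤ 643 / 62 ≈ 10.37, so k = 10.

10 columns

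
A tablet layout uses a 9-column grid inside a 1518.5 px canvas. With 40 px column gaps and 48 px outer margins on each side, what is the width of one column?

Take off 96 px of margins, leaving 1422.5 px.
1422.5 − 8·40 = 1102.5; ÷9 gives c = 122.5 px.

122.5 px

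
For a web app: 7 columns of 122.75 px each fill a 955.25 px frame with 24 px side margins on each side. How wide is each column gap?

Content width = 955.25 − 2·24 = 907.25 px.
Columns use 859.25 px, leaving 48 px across 6 column gaps = 8 px each.

8 px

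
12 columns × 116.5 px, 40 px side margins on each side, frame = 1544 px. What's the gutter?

Subtract both margins: 1544 − 2·40 = 1464 px.
12·116.5 + 11g = 1464 → 11g = 66 → g = 6 px.

6 px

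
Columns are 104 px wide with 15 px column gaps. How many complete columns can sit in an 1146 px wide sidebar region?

9 columns

k columns need k·104 + (k−1)·15 = k·119 − 15.
k·119 − 15 ≤ 1146 → k ≤ 1161 / 119 ≈ 9.76, so k = 9.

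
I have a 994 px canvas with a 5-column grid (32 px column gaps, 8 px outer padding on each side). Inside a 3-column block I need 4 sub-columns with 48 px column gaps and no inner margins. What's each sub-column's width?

107.5 px

Take off 16 px of margins, leaving 978 px.
Subtracting 4 column gaps of 32 leaves 850 for 5 columns, so c = 170 px.
3 columns plus 2 column gaps: 510 + 64 = 574 px.
4d + 3·48 = 574 → 4d = 430 → d = 107.5 px.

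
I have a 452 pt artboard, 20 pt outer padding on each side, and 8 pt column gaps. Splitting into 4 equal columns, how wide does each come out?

97 pt

Inside the margins: 452 − 40 = 412 pt.
412 − 3·8 = 388; ÷4 gives c = 97 pt.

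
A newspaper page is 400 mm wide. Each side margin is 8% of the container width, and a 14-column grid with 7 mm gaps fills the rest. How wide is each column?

17.5 mm

400 × (1 − 2·8%) = 400 × 84% = 336 mm for the columns.
336 − 13·7 = 245; ÷14 gives c = 17.5 mm.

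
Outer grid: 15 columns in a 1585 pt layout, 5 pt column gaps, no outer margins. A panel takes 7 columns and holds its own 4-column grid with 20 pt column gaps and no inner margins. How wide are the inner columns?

1585 − 14·5 = 1515; ÷15 gives c = 101 pt.
7-column span = 7·101 + 6·5 = 737 pt.
Subtracting 3 column gaps of 20 leaves 677 for 4 columns, so d = 169.25 pt.

169.25 pt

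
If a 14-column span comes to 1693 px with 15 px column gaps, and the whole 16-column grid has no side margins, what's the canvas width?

1937 px

14 columns + 13 column gaps: 14c + 13·15 = 1693.
14c = 1693 − 195 = 1498, so c = 107 px.
Total width: 16·107 + 15·15 = 1937 px.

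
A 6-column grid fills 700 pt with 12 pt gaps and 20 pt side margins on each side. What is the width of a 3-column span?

Inside the margins: 700 − 40 = 660 pt.
6c + 5·12 = 660 → 6c = 600 → c = 100 pt.
3 columns plus 2 gaps: 300 + 24 = 324 pt.

324 pt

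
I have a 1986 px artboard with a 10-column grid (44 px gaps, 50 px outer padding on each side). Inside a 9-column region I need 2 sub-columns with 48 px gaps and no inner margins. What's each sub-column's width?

Inside the margins: 1986 − 100 = 1886 px.
1886 − 9·44 = 1490; ÷10 gives c = 149 px.
Span of 9: 9·149 + 8·44 = 1341 + 352 = 1693 px.
Subtracting 1 gap of 48 leaves 1645 for 2 columns, so d = 822.5 px.

822.5 px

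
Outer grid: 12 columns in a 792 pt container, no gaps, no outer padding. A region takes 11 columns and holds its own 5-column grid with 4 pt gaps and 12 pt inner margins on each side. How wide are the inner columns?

With no gaps, each column is 792/12 = 66 pt.
11-column span = 11·66 = 726 pt.
Inner content = 726 − 2·12 = 702 pt.
5 columns + 4 gaps: 5d + 4·4 = 702.
5d = 702 − 16 = 686, so d = 137.2 pt.

137.2 pt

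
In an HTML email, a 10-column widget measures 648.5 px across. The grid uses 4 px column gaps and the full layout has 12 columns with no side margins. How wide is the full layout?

779 px

648.5 − 9·4 = 612.5; ÷10 gives c = 61.25 px.
Total width: 12·61.25 + 11·4 = 779 px.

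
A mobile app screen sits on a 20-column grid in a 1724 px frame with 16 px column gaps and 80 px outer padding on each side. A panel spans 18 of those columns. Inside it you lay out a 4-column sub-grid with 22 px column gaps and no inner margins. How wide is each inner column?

335 px

Subtract both margins: 1724 − 2·80 = 1564 px.
1564 − 19·16 = 1260; ÷20 gives c = 63 px.
18-column span = 18·63 + 17·16 = 1406 px.
Subtracting 3 column gaps of 22 leaves 1340 for 4 columns, so d = 335 px.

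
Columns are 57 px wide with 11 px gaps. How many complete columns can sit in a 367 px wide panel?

5 columns

5 columns: 5·57 + 4·11 = 329 px ≤ 367.
6 columns: 397 px > 367. So 5.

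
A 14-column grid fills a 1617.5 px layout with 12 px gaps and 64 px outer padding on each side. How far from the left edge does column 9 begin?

Take off 128 px of margins, leaving 1489.5 px.
Subtracting 13 gaps of 12 leaves 1333.5 for 14 columns, so c = 95.25 px.
Each column+gutter stride is 107.25 px; 8 of them past the 64 px margin is 64 + 858 = 922 px.

922 px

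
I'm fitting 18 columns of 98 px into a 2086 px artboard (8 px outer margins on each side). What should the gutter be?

Inside the margins: 2086 − 16 = 2070 px.
Columns use 1764 px, leaving 306 px across 17 gutters = 18 px each.

18 px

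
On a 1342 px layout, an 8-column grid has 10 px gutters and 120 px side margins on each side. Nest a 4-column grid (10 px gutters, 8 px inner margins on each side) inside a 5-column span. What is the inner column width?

159.75 px

Subtract both margins: 1342 − 2·120 = 1102 px.
8c + 7·10 = 1102 → 8c = 1032 → c = 129 px.
5-column span = 5·129 + 4·10 = 685 px.
Inner content = 685 − 2·8 = 669 px.
Subtracting 3 gutters of 10 leaves 639 for 4 columns, so d = 159.75 px.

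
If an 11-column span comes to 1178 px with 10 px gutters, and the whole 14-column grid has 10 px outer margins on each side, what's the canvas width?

Subtracting 10 gutters of 10 leaves 1078 for 11 columns, so c = 98 px.
Canvas = 2·10 + 14·98 + 13·10 = 20 + 1372 + 130 = 1522 px.

1522 px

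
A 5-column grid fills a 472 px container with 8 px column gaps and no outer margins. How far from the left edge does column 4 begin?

472 − 4·8 = 440; ÷5 gives c = 88 px.
Before column 4: 3 columns + 3 column gaps.
Offset = 3·(88 + 8) = 3·96 = 288 px.

288 px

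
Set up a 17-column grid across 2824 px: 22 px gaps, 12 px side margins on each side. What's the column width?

144 px

Take off 24 px of margins, leaving 2800 px.
Subtracting 16 gaps of 22 leaves 2448 for 17 columns, so c = 144 px.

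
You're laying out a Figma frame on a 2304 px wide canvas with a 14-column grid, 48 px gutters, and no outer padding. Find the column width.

14c + 13·48 = 2304 → 14c = 1680 → c = 120 px.

120 px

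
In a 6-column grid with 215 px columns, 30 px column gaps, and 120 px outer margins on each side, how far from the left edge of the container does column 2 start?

Column 2 starts at margin + 1·(column + gutter) = 120 + 1·245 = 365 px.

365 px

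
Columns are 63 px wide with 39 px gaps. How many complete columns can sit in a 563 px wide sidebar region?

Each extra column adds 63 + 39 = 102 px.
(563 + 39) / 102 = 5.90, so 5 columns fit.

5 columns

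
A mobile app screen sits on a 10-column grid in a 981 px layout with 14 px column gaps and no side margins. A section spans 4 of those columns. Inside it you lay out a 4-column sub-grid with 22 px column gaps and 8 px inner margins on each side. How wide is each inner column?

10 columns + 9 column gaps: 10c + 9·14 = 981.
10c = 981 − 126 = 855, so c = 85.5 px.
4-column span = 4·85.5 + 3·14 = 384 px.
Inner content = 384 − 2·8 = 368 px.
4d + 3·22 = 368 → 4d = 302 → d = 75.5 px.

75.5 px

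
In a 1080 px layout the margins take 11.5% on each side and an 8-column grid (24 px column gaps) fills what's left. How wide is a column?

Each margin = 11.5% of 1080 = 124.2 px; content = 1080 − 2·124.2 = 831.6 px.
8c + 7·24 = 831.6 → 8c = 663.6 → c = 82.95 px.

82.95 px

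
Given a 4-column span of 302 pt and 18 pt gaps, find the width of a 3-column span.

4 columns + 3 gaps: 4c + 3·18 = 302.
4c = 302 − 54 = 248, so c = 62 pt.
3-column span = 3·62 + 2·18 = 222 pt.

222 pt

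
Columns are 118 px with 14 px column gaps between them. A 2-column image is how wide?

2 columns plus 1 column gap: 236 + 14 = 250 px.

250 px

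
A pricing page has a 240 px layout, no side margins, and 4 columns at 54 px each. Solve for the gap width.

8 px

4·54 + 3g = 240 → 3g = 24 → g = 8 px.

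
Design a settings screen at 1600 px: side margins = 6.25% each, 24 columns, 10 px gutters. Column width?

1600 × (1 − 2·6.25%) = 1600 × 87.5% = 1400 px for the columns.
1400 − 23·10 = 1170; ÷24 gives c = 48.75 px.

48.75 px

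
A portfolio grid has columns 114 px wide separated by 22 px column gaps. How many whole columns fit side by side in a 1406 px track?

10 columns

10 columns: 10·114 + 9·22 = 1338 px ≤ 1406.
11 columns: 1474 px > 1406. So 10.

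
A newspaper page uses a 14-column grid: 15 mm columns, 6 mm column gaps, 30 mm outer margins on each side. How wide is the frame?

Adding margins, columns and gutters: 60 + 210 + 78 = 348 mm.

348 mm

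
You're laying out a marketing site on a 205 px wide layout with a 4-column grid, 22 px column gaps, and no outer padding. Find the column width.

34.75 px

Subtracting 3 column gaps of 22 leaves 139 for 4 columns, so c = 34.75 px.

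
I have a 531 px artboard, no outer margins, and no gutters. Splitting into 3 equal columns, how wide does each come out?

531 / 3 = 177 px per column.

177 px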